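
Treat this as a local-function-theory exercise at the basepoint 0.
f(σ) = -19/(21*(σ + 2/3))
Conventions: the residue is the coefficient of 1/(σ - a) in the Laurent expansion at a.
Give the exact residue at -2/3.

The residue is -19/21.

At the order-1 pole -2/3 set g(σ) = (σ - (-2/3))*f(σ) = -19/21.
Simple pole: residue = g(a) at a = -2/3, which is -19/21.


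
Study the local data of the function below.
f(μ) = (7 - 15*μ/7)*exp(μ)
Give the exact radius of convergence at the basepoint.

The radius of convergence is infinite.

The factor exp(μ) is entire and contributes no finite singular point.
The polynomial part has no poles.
No finite singular points: the Taylor series at 0 converges everywhere.


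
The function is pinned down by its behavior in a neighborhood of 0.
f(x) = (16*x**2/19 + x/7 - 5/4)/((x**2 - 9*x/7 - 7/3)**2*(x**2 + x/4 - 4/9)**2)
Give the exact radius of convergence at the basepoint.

The radius of convergence is -1/8 + (1/24)*sqrt(265).

Denominator factor (x**2 - 9*x/7 - 7/3)^2: discriminant 1615/147, real irrational roots 9/14 + (1/42)*sqrt(4845) and 9/14 - (1/42)*sqrt(4845); poles of order 2, moduli 9/14 + (1/42)*sqrt(4845) and -9/14 + (1/42)*sqrt(4845).
Denominator factor (x**2 + x/4 - 4/9)^2: discriminant 265/144, real irrational roots -1/8 + (1/24)*sqrt(265) and -1/8 - (1/24)*sqrt(265); poles of order 2, moduli -1/8 + (1/24)*sqrt(265) and 1/8 + (1/24)*sqrt(265).
The radius of convergence is the smallest modulus among the singular points: -1/8 + (1/24)*sqrt(265).


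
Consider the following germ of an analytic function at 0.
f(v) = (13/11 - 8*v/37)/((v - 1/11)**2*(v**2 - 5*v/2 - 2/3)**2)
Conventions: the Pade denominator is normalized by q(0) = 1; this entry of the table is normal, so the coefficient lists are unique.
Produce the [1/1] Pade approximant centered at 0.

The Pade approximant has numerator coefficients [1287/4, -4343573487/5435744]; denominator coefficients [1, -1851155/110184].

Taylor coefficients needed (expand at 0): a_0 = 1287/4, a_1 = 1363527/296, a_2 = 183264345/2368.
Write the denominator as Q(v) = 1 + q1*v. Requiring Q*f - P = O(v^3) with deg P <= 1 kills the coefficients of v^2..v^2 in Q*f:
  v^2: a_2 + q1*a_1 = 0, i.e. 183264345/2368 + (1363527/296)*q1 = 0.
Solving this linear system: q1 = -1851155/110184.
The numerator is Q*f truncated at degree 1: P0 = a_0 = 1287/4; P1 = a_1 + q1*a_0 = -4343573487/5435744.


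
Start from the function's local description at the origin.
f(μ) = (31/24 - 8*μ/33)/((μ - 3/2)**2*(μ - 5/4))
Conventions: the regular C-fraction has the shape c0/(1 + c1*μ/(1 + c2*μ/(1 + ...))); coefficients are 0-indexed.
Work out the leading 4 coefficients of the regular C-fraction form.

Taylor coefficients (expand at 0): a_0 = -62/135, a_1 = -19904/22275, a_2 = -135016/111375, a_3 = -7012576/5011875.
c0 = a_0 = -62/135. Peel one level at a time: if S = 1 + c*μ/S' with S'(0) = 1, then c is the μ-coefficient of S and S' = c*μ/(S - 1).
S_1 = c0/f = 1 + (-9952/5115)*μ + (5996324/5232645)*μ^2 + ...; c1 = -9952/5115.
S_2 = c1*μ/(S_1 - 1) = 1 + (1499081/2545224)*μ + (15303481/55711296)*μ^2 + ...; c2 = 1499081/2545224.
S_3 = c2*μ/(S_2 - 1) = 1 + (-5218487021/11189140584)*μ + ...; c3 = -5218487021/11189140584.

The regular C-fraction coefficients are [-62/135, -9952/5115, 1499081/2545224, -5218487021/11189140584].


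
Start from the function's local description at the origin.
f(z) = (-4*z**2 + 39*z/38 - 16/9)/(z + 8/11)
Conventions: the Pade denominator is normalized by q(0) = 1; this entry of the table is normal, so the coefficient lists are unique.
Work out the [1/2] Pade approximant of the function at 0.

The Pade approximant has numerator coefficients [-22/9, 125886965/11472048]; denominator coefficients [1, -936039/368984, -456019/46123].

Taylor coefficients needed (expand at 0): a_0 = -22/9, a_1 = 13057/2736, a_2 = -264011/21888, a_3 = 2904121/175104.
Write the denominator as Q(z) = 1 + q1*z + q2*z^2. Requiring Q*f - P = O(z^4) with deg P <= 1 kills the coefficients of z^2..z^3 in Q*f:
  z^2: a_2 + q1*a_1 + q2*a_0 = 0, i.e. -264011/21888 + (13057/2736)*q1 + (-22/9)*q2 = 0.
  z^3: a_3 + q1*a_2 + q2*a_1 = 0, i.e. 2904121/175104 + (-264011/21888)*q1 + (13057/2736)*q2 = 0.
Solving this linear system: q1 = -936039/368984, q2 = -456019/46123.
The numerator is Q*f truncated at degree 1: P0 = a_0 = -22/9; P1 = a_1 + q1*a_0 = 125886965/11472048.


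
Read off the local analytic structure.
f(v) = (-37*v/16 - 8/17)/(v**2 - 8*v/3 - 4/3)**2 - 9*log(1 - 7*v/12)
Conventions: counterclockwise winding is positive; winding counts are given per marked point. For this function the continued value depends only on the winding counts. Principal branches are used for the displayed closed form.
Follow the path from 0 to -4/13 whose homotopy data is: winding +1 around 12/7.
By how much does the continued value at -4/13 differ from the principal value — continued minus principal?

The rational part is single-valued and drops out of the difference; each branch term changes only by its own monodromy.
(-9)*log(1 - v/(12/7)): each positive loop around 12/7 adds 2*pi*i to the log, so winding +1 contributes (-9)*(1)*2*pi*i = -(18)*pi*i.
Summing the contributions at v = -4/13 gives -(18)*pi*i.

Continued minus principal equals -(18)*pi*i.


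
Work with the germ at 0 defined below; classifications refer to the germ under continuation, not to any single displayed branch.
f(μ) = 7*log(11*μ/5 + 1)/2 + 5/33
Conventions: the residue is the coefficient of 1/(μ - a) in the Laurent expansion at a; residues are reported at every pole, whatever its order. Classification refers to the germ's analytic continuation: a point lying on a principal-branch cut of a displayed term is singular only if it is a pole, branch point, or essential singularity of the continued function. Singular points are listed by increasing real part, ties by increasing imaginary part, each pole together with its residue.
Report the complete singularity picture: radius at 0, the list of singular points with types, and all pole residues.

Branch term (7/2)*log(1 - μ/(-5/11)): its argument vanishes at μ = -5/11, a logarithmic branch point, modulus 5/11.
The radius of convergence is the smallest modulus among the singular points: 5/11.

Radius of convergence at 0: 5/11.
At -5/11: a logarithmic branch point.


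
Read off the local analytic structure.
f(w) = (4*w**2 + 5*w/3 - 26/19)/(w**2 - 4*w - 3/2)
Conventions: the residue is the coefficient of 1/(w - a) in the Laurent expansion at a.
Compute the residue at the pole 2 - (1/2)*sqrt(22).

The factor w**2 - 4*w - 3/2 splits as (w - a)(w - a') with a = 2 - (1/2)*sqrt(22), a' = 2 + (1/2)*sqrt(22). At the order-1 pole a set g(w) = (w - a)*f(w) = [4*w**2 + 5*w/3 - 26/19] / (w - a').
Simple pole: residue = g(a) at a = 2 - (1/2)*sqrt(22), which is 53/6 - (1139/627)*sqrt(22).

The residue is 53/6 - (1139/627)*sqrt(22).


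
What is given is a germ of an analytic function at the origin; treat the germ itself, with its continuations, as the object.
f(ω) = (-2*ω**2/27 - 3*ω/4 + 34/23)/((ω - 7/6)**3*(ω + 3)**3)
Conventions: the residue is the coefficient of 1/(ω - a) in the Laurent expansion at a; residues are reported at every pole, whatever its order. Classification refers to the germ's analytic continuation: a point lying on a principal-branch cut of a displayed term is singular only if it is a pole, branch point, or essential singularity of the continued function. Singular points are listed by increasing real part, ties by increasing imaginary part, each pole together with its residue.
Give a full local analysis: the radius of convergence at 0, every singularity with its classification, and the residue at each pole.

Radius of convergence at 0: 7/6.
At -3: a pole of order 3; residue -474452/44921875.
At 7/6: a pole of order 3; residue 474452/44921875.

Denominator factor (ω - 7/6)^3: pole of order 3 at 7/6, modulus 7/6.
Denominator factor (ω + 3)^3: pole of order 3 at -3, modulus 3.
The radius of convergence is the smallest modulus among the singular points: 7/6.
At the order-3 pole -3 set g(ω) = (ω - (-3))^3*f(ω) = (-2*ω**2/27 - 3*ω/4 + 34/23)/(ω - 7/6)**3.
Order-3 pole: residue = g''(a)/2; g''(-3) = -948904/44921875, so the residue is -474452/44921875.
At the order-3 pole 7/6 set g(ω) = (ω - (7/6))^3*f(ω) = (-2*ω**2/27 - 3*ω/4 + 34/23)/(ω + 3)**3.
Order-3 pole: residue = g''(a)/2; g''(7/6) = 948904/44921875, so the residue is 474452/44921875.
List the singular points by increasing real part (a conjugate pair: the negative imaginary part first).


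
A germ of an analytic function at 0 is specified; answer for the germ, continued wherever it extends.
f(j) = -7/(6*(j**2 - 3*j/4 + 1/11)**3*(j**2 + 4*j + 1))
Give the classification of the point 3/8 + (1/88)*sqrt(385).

The denominator factor j**2 - 3*j/4 + 1/11 vanishes at 3/8 + (1/88)*sqrt(385) and appears to the power 3; the numerator there equals -7/6, nonzero, and no other factor vanishes.
Hence a pole whose order is the multiplicity, 3.

The point is a pole of order 3.


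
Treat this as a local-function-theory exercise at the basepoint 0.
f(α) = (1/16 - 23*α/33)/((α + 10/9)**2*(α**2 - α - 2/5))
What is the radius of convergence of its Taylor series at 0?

Denominator factor (α + 10/9)^2: pole of order 2 at -10/9, modulus 10/9.
Denominator factor (α**2 - α - 2/5): discriminant 13/5, real irrational roots 1/2 + (1/10)*sqrt(65) and 1/2 - (1/10)*sqrt(65); poles of order 1, moduli 1/2 + (1/10)*sqrt(65) and -1/2 + (1/10)*sqrt(65).
The radius of convergence is the smallest modulus among the singular points: -1/2 + (1/10)*sqrt(65).

The radius of convergence is -1/2 + (1/10)*sqrt(65).


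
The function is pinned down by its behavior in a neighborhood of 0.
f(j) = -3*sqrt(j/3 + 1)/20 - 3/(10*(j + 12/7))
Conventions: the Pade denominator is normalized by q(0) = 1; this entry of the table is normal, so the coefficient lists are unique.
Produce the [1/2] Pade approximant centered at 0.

Taylor coefficients needed (expand at 0): a_0 = -13/40, a_1 = 37/480, a_2 = -331/5760, a_3 = 2377/69120.
Write the denominator as Q(j) = 1 + q1*j + q2*j^2. Requiring Q*f - P = O(j^4) with deg P <= 1 kills the coefficients of j^2..j^3 in Q*f:
  j^2: a_2 + q1*a_1 + q2*a_0 = 0, i.e. -331/5760 + (37/480)*q1 + (-13/40)*q2 = 0.
  j^3: a_3 + q1*a_2 + q2*a_1 = 0, i.e. 2377/69120 + (-331/5760)*q1 + (37/480)*q2 = 0.
Solving this linear system: q1 = 3109/5868, q2 = -1801/35208.
The numerator is Q*f truncated at degree 1: P0 = a_0 = -13/40; P1 = a_1 + q1*a_0 = -5581/58680.

The Pade approximant has numerator coefficients [-13/40, -5581/58680]; denominator coefficients [1, 3109/5868, -1801/35208].


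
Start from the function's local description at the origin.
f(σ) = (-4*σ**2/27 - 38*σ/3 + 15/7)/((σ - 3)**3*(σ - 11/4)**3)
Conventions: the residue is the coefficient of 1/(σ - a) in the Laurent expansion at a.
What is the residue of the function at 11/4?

The residue is 41220352/189.

At the order-3 pole 11/4 set g(σ) = (σ - (11/4))^3*f(σ) = (-4*σ**2/27 - 38*σ/3 + 15/7)/(σ - 3)**3.
Order-3 pole: residue = g''(a)/2; g''(11/4) = 82440704/189, so the residue is 41220352/189.


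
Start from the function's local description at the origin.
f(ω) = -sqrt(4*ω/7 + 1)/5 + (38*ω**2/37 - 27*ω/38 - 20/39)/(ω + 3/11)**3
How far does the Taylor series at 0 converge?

The radius of convergence is 3/11.

Denominator factor (ω + 3/11)^3: pole of order 3 at -3/11, modulus 3/11.
Branch term (-1/5)*sqrt(1 - ω/(-7/4)): its argument vanishes at ω = -7/4, a square-root branch point, modulus 7/4.
The radius of convergence is the smallest modulus among the singular points: 3/11.


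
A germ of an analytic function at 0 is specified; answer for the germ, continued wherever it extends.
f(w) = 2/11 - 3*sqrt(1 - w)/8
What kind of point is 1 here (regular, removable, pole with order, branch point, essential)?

The point is an algebraic (square-root) branch point.

The term (-3/8)*sqrt(1 - w/(1)) has argument 1 - 1/(1) = 0 at 1: a square-root (algebraic, two-sheeted) branch point; the remaining terms are analytic or single-valued there.


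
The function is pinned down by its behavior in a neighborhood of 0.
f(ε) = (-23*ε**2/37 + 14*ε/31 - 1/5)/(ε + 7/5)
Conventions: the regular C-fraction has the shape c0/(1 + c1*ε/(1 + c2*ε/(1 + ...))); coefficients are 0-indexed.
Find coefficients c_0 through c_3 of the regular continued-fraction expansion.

The regular C-fraction coefficients are [-1/7, 645/217, -179389/147963, 1299700606/856223697].

Taylor coefficients (expand at 0): a_0 = -1/7, a_1 = 645/1519, a_2 = -294010/393421, a_3 = 1470050/2753947.
c0 = a_0 = -1/7. Peel one level at a time: if S = 1 + c*ε/S' with S'(0) = 1, then c is the ε-coefficient of S and S' = c*ε/(S - 1).
S_1 = c0/f = 1 + (645/217)*ε + (128135/35557)*ε^2 + ...; c1 = 645/217.
S_2 = c1*ε/(S_1 - 1) = 1 + (-179389/147963)*ε + (41925826/22781529)*ε^2 + ...; c2 = -179389/147963.
S_3 = c2*ε/(S_2 - 1) = 1 + (1299700606/856223697)*ε + ...; c3 = 1299700606/856223697.


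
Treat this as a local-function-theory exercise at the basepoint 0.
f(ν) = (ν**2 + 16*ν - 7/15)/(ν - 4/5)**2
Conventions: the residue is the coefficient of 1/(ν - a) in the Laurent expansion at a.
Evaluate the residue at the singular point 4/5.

At the order-2 pole 4/5 set g(ν) = (ν - (4/5))^2*f(ν) = ν**2 + 16*ν - 7/15.
Order-2 pole: residue = g'(a); g'(4/5) = 88/5, so the residue is 88/5.

The residue is 88/5.


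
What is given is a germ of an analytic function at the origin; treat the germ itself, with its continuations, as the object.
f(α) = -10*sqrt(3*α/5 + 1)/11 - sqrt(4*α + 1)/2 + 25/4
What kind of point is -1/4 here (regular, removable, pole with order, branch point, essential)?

The term (-1/2)*sqrt(1 - α/(-1/4)) has argument 1 - -1/4/(-1/4) = 0 at -1/4: a square-root (algebraic, two-sheeted) branch point; the remaining terms are analytic or single-valued there.

The point is an algebraic (square-root) branch point.


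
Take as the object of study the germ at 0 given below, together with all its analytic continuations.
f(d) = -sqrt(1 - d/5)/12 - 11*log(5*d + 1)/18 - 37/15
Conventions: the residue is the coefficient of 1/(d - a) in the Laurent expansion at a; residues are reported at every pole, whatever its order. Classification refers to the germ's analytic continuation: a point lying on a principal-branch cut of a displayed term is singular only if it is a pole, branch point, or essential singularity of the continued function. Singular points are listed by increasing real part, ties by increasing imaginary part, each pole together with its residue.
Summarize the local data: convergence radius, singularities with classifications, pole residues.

Radius of convergence at 0: 1/5.
At -1/5: a logarithmic branch point.
At 5: an algebraic (square-root) branch point.

Branch term (-1/12)*sqrt(1 - d/(5)): its argument vanishes at d = 5, a square-root branch point, modulus 5.
Branch term (-11/18)*log(1 - d/(-1/5)): its argument vanishes at d = -1/5, a logarithmic branch point, modulus 1/5.
The radius of convergence is the smallest modulus among the singular points: 1/5.
List the singular points by increasing real part (a conjugate pair: the negative imaginary part first).


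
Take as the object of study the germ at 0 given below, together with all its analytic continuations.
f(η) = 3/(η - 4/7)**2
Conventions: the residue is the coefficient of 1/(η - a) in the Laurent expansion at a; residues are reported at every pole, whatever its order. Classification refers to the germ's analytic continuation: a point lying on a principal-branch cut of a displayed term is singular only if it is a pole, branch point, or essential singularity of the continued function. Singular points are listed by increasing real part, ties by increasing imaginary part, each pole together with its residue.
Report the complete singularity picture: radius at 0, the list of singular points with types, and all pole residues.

Radius of convergence at 0: 4/7.
At 4/7: a pole of order 2; residue 0.

Denominator factor (η - 4/7)^2: pole of order 2 at 4/7, modulus 4/7.
The radius of convergence is the smallest modulus among the singular points: 4/7.
At the order-2 pole 4/7 set g(η) = (η - (4/7))^2*f(η) = 3.
Order-2 pole: residue = g'(a); g'(4/7) = 0, so the residue is 0.


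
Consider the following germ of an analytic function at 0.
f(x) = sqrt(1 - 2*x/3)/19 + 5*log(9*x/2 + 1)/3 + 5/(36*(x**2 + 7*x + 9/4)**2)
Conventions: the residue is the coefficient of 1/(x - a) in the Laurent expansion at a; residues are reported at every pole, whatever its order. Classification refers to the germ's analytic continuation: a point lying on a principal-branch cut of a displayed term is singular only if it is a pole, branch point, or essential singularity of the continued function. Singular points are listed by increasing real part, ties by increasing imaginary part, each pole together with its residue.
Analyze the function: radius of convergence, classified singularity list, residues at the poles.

Radius of convergence at 0: 2/9.
At -7/2 - sqrt(10): a pole of order 2; residue (1/2880)*sqrt(10).
At -7/2 + sqrt(10): a pole of order 2; residue -(1/2880)*sqrt(10).
At -2/9: a logarithmic branch point.
At 3/2: an algebraic (square-root) branch point.

Denominator factor (x**2 + 7*x + 9/4)^2: discriminant 40, real irrational roots -7/2 + sqrt(10) and -7/2 - sqrt(10); poles of order 2, moduli 7/2 - sqrt(10) and 7/2 + sqrt(10).
Branch term (5/3)*log(1 - x/(-2/9)): its argument vanishes at x = -2/9, a logarithmic branch point, modulus 2/9.
Branch term (1/19)*sqrt(1 - x/(3/2)): its argument vanishes at x = 3/2, a square-root branch point, modulus 3/2.
The radius of convergence is the smallest modulus among the singular points: 2/9.
The branch terms are analytic at -7/2 - sqrt(10) and contribute nothing to the residue; only the rational part matters.
The factor x**2 + 7*x + 9/4 splits as (x - a)(x - a') with a = -7/2 - sqrt(10), a' = -7/2 + sqrt(10). At the order-2 pole a set g(x) = (x - a)^2*(rational part) = [5/36] / (x - a')^2.
Order-2 pole: residue = g'(a); g'(-7/2 - sqrt(10)) = (1/2880)*sqrt(10), so the residue is (1/2880)*sqrt(10).
The branch terms are analytic at -7/2 + sqrt(10) and contribute nothing to the residue; only the rational part matters.
The factor x**2 + 7*x + 9/4 splits as (x - a)(x - a') with a = -7/2 + sqrt(10), a' = -7/2 - sqrt(10). At the order-2 pole a set g(x) = (x - a)^2*(rational part) = [5/36] / (x - a')^2.
Order-2 pole: residue = g'(a); g'(-7/2 + sqrt(10)) = -(1/2880)*sqrt(10), so the residue is -(1/2880)*sqrt(10).
List the singular points by increasing real part (a conjugate pair: the negative imaginary part first).


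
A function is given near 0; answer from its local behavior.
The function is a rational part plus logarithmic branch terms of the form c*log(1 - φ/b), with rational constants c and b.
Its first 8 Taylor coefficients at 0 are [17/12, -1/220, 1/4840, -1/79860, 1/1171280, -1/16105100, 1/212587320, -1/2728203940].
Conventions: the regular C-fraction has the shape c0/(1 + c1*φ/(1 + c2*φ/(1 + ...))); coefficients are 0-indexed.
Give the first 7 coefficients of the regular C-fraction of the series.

Taylor coefficients (read off): a_0 = 17/12, a_1 = -1/220, a_2 = 1/4840, a_3 = -1/79860, a_4 = 1/1171280, a_5 = -1/16105100, a_6 = 1/212587320.
c0 = a_0 = 17/12. Peel one level at a time: if S = 1 + c*φ/S' with S'(0) = 1, then c is the φ-coefficient of S and S' = c*φ/(S - 1).
S_1 = c0/f = 1 + (3/935)*φ + (-237/1748450)*φ^2 + ...; c1 = 3/935.
S_2 = c1*φ/(S_1 - 1) = 1 + (79/1870)*φ + (-1/1452)*φ^2 + ...; c2 = 79/1870.
S_3 = c2*φ/(S_2 - 1) = 1 + (85/5214)*φ + (-3230/6796449)*φ^2 + ...; c3 = 85/5214.
S_4 = c3*φ/(S_3 - 1) = 1 + (76/2607)*φ + (-1/1815)*φ^2 + ...; c4 = 76/2607.
S_5 = c4*φ/(S_4 - 1) = 1 + (79/4180)*φ + (-8769/17472400)*φ^2 + ...; c5 = 79/4180.
S_6 = c5*φ/(S_5 - 1) = 1 + (111/4180)*φ + ...; c6 = 111/4180.

The regular C-fraction coefficients are [17/12, 3/935, 79/1870, 85/5214, 76/2607, 79/4180, 111/4180].


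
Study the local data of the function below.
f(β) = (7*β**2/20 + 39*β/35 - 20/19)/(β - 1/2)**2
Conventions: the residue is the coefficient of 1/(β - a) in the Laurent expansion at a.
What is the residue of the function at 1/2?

At the order-2 pole 1/2 set g(β) = (β - (1/2))^2*f(β) = 7*β**2/20 + 39*β/35 - 20/19.
Order-2 pole: residue = g'(a); g'(1/2) = 41/28, so the residue is 41/28.

The residue is 41/28.


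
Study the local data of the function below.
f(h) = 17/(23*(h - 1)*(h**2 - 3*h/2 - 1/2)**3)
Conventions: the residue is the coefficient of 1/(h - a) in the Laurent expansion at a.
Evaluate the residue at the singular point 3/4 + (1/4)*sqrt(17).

The factor h**2 - 3*h/2 - 1/2 splits as (h - a)(h - a') with a = 3/4 + (1/4)*sqrt(17), a' = 3/4 - (1/4)*sqrt(17). At the order-3 pole a set g(h) = (h - a)^3*f(h) = [17/(23*(h - 1))] / (h - a')^3.
Order-3 pole: residue = g''(a)/2; g''(3/4 + (1/4)*sqrt(17)) = 17/23 + (521/6647)*sqrt(17), so the residue is 17/46 + (521/13294)*sqrt(17).

The residue is 17/46 + (521/13294)*sqrt(17).


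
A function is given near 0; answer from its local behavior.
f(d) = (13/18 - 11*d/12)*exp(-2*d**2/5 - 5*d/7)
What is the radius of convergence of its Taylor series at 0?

The radius of convergence is infinite.

The factor exp(-2*d**2/5 - 5*d/7) is entire and contributes no finite singular point.
The polynomial part has no poles.
No finite singular points: the Taylor series at 0 converges everywhere.


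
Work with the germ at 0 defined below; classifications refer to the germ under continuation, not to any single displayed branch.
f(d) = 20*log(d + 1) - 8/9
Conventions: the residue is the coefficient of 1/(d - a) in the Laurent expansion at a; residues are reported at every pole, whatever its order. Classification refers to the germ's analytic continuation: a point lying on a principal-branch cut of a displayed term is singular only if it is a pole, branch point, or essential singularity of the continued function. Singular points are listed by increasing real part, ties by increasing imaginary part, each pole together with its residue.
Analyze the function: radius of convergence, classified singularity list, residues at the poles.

Radius of convergence at 0: 1.
At -1: a logarithmic branch point.

Branch term (20)*log(1 - d/(-1)): its argument vanishes at d = -1, a logarithmic branch point, modulus 1.
The radius of convergence is the smallest modulus among the singular points: 1.


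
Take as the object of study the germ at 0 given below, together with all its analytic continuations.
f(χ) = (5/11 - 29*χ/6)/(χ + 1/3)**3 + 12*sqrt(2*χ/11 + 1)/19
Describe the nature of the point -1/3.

The point is a pole of order 3.

The denominator factor χ + 1/3 vanishes at -1/3 and appears to the power 3; the numerator there equals 409/198, nonzero, and no other factor vanishes.
The branch terms are analytic at this point.
Hence a pole whose order is the multiplicity, 3.


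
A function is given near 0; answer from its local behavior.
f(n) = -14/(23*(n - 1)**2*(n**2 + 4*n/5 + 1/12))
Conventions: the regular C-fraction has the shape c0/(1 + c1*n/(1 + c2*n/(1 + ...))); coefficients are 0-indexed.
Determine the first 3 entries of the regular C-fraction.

The regular C-fraction coefficients are [-168/23, 38/5, 31/38].

Taylor coefficients (expand at 0): a_0 = -168/23, a_1 = 6384/115, a_2 = -268632/575.
c0 = a_0 = -168/23. Peel one level at a time: if S = 1 + c*n/S' with S'(0) = 1, then c is the n-coefficient of S and S' = c*n/(S - 1).
S_1 = c0/f = 1 + (38/5)*n + (-31/5)*n^2 + ...; c1 = 38/5.
S_2 = c1*n/(S_1 - 1) = 1 + (31/38)*n + ...; c2 = 31/38.


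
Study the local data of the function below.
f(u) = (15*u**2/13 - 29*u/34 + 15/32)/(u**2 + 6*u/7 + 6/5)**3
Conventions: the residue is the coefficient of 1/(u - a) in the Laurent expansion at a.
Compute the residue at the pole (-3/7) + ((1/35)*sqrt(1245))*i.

The factor u**2 + 6*u/7 + 6/5 splits as (u - a)(u - a') with a = (-3/7) + ((1/35)*sqrt(1245))*i, a' = (-3/7) - ((1/35)*sqrt(1245))*i. At the order-3 pole a set g(u) = (u - a)^3*f(u) = [15*u**2/13 - 29*u/34 + 15/32] / (u - a')^3.
Order-3 pole: residue = g''(a)/2; g''((-3/7) + ((1/35)*sqrt(1245))*i) = -((1423458575/97048263936)*sqrt(1245))*i, so the residue is -((1423458575/194096527872)*sqrt(1245))*i.

The residue is -((1423458575/194096527872)*sqrt(1245))*i.


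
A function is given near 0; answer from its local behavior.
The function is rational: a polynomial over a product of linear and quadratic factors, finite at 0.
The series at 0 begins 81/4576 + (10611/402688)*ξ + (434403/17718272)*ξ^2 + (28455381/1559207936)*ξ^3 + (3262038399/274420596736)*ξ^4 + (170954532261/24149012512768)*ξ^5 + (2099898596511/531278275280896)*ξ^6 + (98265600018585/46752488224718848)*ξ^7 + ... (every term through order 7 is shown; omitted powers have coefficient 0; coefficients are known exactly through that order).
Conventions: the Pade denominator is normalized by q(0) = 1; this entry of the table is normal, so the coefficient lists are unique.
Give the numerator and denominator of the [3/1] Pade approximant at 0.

The Pade approximant has numerator coefficients [81/4576, 381206493/25720854016, 1513204983/205766832128, 144396675/63312871424]; denominator coefficients [1, -40272079/61828976].

Taylor coefficients needed (read off): a_0 = 81/4576, a_1 = 10611/402688, a_2 = 434403/17718272, a_3 = 28455381/1559207936, a_4 = 3262038399/274420596736.
Write the denominator as Q(ξ) = 1 + q1*ξ. Requiring Q*f - P = O(ξ^5) with deg P <= 3 kills the coefficients of ξ^4..ξ^4 in Q*f:
  ξ^4: a_4 + q1*a_3 = 0, i.e. 3262038399/274420596736 + (28455381/1559207936)*q1 = 0.
Solving this linear system: q1 = -40272079/61828976.
The numerator is Q*f truncated at degree 3: P0 = a_0 = 81/4576; P1 = a_1 + q1*a_0 = 381206493/25720854016; P2 = a_2 + q1*a_1 = 1513204983/205766832128; P3 = a_3 + q1*a_2 = 144396675/63312871424.


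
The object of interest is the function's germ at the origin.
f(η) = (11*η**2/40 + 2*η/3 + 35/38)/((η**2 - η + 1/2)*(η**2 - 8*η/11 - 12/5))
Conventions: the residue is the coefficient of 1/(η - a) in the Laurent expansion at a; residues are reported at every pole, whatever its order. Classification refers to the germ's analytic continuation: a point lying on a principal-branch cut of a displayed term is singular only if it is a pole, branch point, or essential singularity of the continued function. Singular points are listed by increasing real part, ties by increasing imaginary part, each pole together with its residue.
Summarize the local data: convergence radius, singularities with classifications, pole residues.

Radius of convergence at 0: (1/2)*sqrt(2).
At 4/11 - (2/55)*sqrt(1915): a pole of order 1; residue 1015421/5280537 - (112083367/20224456710)*sqrt(1915).
At (1/2) - (1/2)*i: a pole of order 1; residue (-1015421/5280537) - (988075/2223384)*i.
At (1/2) + (1/2)*i: a pole of order 1; residue (-1015421/5280537) + (988075/2223384)*i.
At 4/11 + (2/55)*sqrt(1915): a pole of order 1; residue 1015421/5280537 + (112083367/20224456710)*sqrt(1915).

Denominator factor (η**2 - η + 1/2): discriminant -1, complex-conjugate roots (1/2) + (1/2)*i and (1/2) - (1/2)*i; poles of order 1, moduli (1/2)*sqrt(2) and (1/2)*sqrt(2).
Denominator factor (η**2 - 8*η/11 - 12/5): discriminant 6128/605, real irrational roots 4/11 + (2/55)*sqrt(1915) and 4/11 - (2/55)*sqrt(1915); poles of order 1, moduli 4/11 + (2/55)*sqrt(1915) and -4/11 + (2/55)*sqrt(1915).
The radius of convergence is the smallest modulus among the singular points: (1/2)*sqrt(2).
The factor η**2 - 8*η/11 - 12/5 splits as (η - a)(η - a') with a = 4/11 - (2/55)*sqrt(1915), a' = 4/11 + (2/55)*sqrt(1915). At the order-1 pole a set g(η) = (η - a)*f(η) = [(11*η**2/40 + 2*η/3 + 35/38)/(η**2 - η + 1/2)] / (η - a').
Simple pole: residue = g(a) at a = 4/11 - (2/55)*sqrt(1915), which is 1015421/5280537 - (112083367/20224456710)*sqrt(1915).
The factor η**2 - η + 1/2 splits as (η - a)(η - a') with a = (1/2) - (1/2)*i, a' = (1/2) + (1/2)*i. At the order-1 pole a set g(η) = (η - a)*f(η) = [(11*η**2/40 + 2*η/3 + 35/38)/(η**2 - 8*η/11 - 12/5)] / (η - a').
Simple pole: residue = g(a) at a = (1/2) - (1/2)*i, which is (-1015421/5280537) - (988075/2223384)*i.
The factor η**2 - η + 1/2 splits as (η - a)(η - a') with a = (1/2) + (1/2)*i, a' = (1/2) - (1/2)*i. At the order-1 pole a set g(η) = (η - a)*f(η) = [(11*η**2/40 + 2*η/3 + 35/38)/(η**2 - 8*η/11 - 12/5)] / (η - a').
Simple pole: residue = g(a) at a = (1/2) + (1/2)*i, which is (-1015421/5280537) + (988075/2223384)*i.
The factor η**2 - 8*η/11 - 12/5 splits as (η - a)(η - a') with a = 4/11 + (2/55)*sqrt(1915), a' = 4/11 - (2/55)*sqrt(1915). At the order-1 pole a set g(η) = (η - a)*f(η) = [(11*η**2/40 + 2*η/3 + 35/38)/(η**2 - η + 1/2)] / (η - a').
Simple pole: residue = g(a) at a = 4/11 + (2/55)*sqrt(1915), which is 1015421/5280537 + (112083367/20224456710)*sqrt(1915).
List the singular points by increasing real part (a conjugate pair: the negative imaginary part first).


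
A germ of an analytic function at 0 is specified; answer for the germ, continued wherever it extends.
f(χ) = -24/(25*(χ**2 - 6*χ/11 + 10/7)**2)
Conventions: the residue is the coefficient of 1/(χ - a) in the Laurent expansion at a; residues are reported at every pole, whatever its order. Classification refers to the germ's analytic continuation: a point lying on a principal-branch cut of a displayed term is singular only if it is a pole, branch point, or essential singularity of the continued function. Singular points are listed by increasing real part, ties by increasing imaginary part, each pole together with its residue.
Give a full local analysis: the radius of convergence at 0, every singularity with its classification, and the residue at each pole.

Radius of convergence at 0: (1/7)*sqrt(70).
At (3/11) - ((1/77)*sqrt(8029))*i: a pole of order 2; residue -((55902/32890225)*sqrt(8029))*i.
At (3/11) + ((1/77)*sqrt(8029))*i: a pole of order 2; residue ((55902/32890225)*sqrt(8029))*i.

Denominator factor (χ**2 - 6*χ/11 + 10/7)^2: discriminant -4588/847, complex-conjugate roots (3/11) + ((1/77)*sqrt(8029))*i and (3/11) - ((1/77)*sqrt(8029))*i; poles of order 2, moduli (1/7)*sqrt(70) and (1/7)*sqrt(70).
The radius of convergence is the smallest modulus among the singular points: (1/7)*sqrt(70).
The factor χ**2 - 6*χ/11 + 10/7 splits as (χ - a)(χ - a') with a = (3/11) - ((1/77)*sqrt(8029))*i, a' = (3/11) + ((1/77)*sqrt(8029))*i. At the order-2 pole a set g(χ) = (χ - a)^2*f(χ) = [-24/25] / (χ - a')^2.
Order-2 pole: residue = g'(a); g'((3/11) - ((1/77)*sqrt(8029))*i) = -((55902/32890225)*sqrt(8029))*i, so the residue is -((55902/32890225)*sqrt(8029))*i.
The factor χ**2 - 6*χ/11 + 10/7 splits as (χ - a)(χ - a') with a = (3/11) + ((1/77)*sqrt(8029))*i, a' = (3/11) - ((1/77)*sqrt(8029))*i. At the order-2 pole a set g(χ) = (χ - a)^2*f(χ) = [-24/25] / (χ - a')^2.
Order-2 pole: residue = g'(a); g'((3/11) + ((1/77)*sqrt(8029))*i) = ((55902/32890225)*sqrt(8029))*i, so the residue is ((55902/32890225)*sqrt(8029))*i.
List the singular points by increasing real part (a conjugate pair: the negative imaginary part first).


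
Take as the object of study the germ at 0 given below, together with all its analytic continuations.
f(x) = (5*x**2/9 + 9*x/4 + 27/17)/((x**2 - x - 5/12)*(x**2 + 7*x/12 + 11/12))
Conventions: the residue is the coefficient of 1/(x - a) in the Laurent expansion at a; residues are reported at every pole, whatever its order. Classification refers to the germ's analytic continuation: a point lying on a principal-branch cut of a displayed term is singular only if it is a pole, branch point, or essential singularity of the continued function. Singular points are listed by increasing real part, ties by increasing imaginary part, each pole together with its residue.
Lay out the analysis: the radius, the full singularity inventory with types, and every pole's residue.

Denominator factor (x**2 + 7*x/12 + 11/12): discriminant -479/144, complex-conjugate roots (-7/24) + ((1/24)*sqrt(479))*i and (-7/24) - ((1/24)*sqrt(479))*i; poles of order 1, moduli (1/6)*sqrt(33) and (1/6)*sqrt(33).
Denominator factor (x**2 - x - 5/12): discriminant 8/3, real irrational roots 1/2 + (1/3)*sqrt(6) and 1/2 - (1/3)*sqrt(6); poles of order 1, moduli 1/2 + (1/3)*sqrt(6) and -1/2 + (1/3)*sqrt(6).
The radius of convergence is the smallest modulus among the singular points: -1/2 + (1/3)*sqrt(6).
The factor x**2 - x - 5/12 splits as (x - a)(x - a') with a = 1/2 - (1/3)*sqrt(6), a' = 1/2 + (1/3)*sqrt(6). At the order-1 pole a set g(x) = (x - a)*f(x) = [(5*x**2/9 + 9*x/4 + 27/17)/(x**2 + 7*x/12 + 11/12)] / (x - a').
Simple pole: residue = g(a) at a = 1/2 - (1/3)*sqrt(6), which is 37874/250665 - (20147/58980)*sqrt(6).
The factor x**2 + 7*x/12 + 11/12 splits as (x - a)(x - a') with a = (-7/24) - ((1/24)*sqrt(479))*i, a' = (-7/24) + ((1/24)*sqrt(479))*i. At the order-1 pole a set g(x) = (x - a)*f(x) = [(5*x**2/9 + 9*x/4 + 27/17)/(x**2 - x - 5/12)] / (x - a').
Simple pole: residue = g(a) at a = (-7/24) - ((1/24)*sqrt(479))*i, which is (-37874/250665) - ((3158494/120068535)*sqrt(479))*i.
The factor x**2 + 7*x/12 + 11/12 splits as (x - a)(x - a') with a = (-7/24) + ((1/24)*sqrt(479))*i, a' = (-7/24) - ((1/24)*sqrt(479))*i. At the order-1 pole a set g(x) = (x - a)*f(x) = [(5*x**2/9 + 9*x/4 + 27/17)/(x**2 - x - 5/12)] / (x - a').
Simple pole: residue = g(a) at a = (-7/24) + ((1/24)*sqrt(479))*i, which is (-37874/250665) + ((3158494/120068535)*sqrt(479))*i.
The factor x**2 - x - 5/12 splits as (x - a)(x - a') with a = 1/2 + (1/3)*sqrt(6), a' = 1/2 - (1/3)*sqrt(6). At the order-1 pole a set g(x) = (x - a)*f(x) = [(5*x**2/9 + 9*x/4 + 27/17)/(x**2 + 7*x/12 + 11/12)] / (x - a').
Simple pole: residue = g(a) at a = 1/2 + (1/3)*sqrt(6), which is 37874/250665 + (20147/58980)*sqrt(6).
List the singular points by increasing real part (a conjugate pair: the negative imaginary part first).

Radius of convergence at 0: -1/2 + (1/3)*sqrt(6).
At 1/2 - (1/3)*sqrt(6): a pole of order 1; residue 37874/250665 - (20147/58980)*sqrt(6).
At (-7/24) - ((1/24)*sqrt(479))*i: a pole of order 1; residue (-37874/250665) - ((3158494/120068535)*sqrt(479))*i.
At (-7/24) + ((1/24)*sqrt(479))*i: a pole of order 1; residue (-37874/250665) + ((3158494/120068535)*sqrt(479))*i.
At 1/2 + (1/3)*sqrt(6): a pole of order 1; residue 37874/250665 + (20147/58980)*sqrt(6).


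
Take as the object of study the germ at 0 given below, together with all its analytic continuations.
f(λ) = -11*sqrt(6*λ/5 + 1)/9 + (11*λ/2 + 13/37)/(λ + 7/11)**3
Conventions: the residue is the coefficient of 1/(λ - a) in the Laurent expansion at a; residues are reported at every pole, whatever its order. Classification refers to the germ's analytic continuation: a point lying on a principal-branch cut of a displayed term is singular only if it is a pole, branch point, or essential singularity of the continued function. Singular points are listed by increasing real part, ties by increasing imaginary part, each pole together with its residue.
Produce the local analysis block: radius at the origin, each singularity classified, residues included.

Denominator factor (λ + 7/11)^3: pole of order 3 at -7/11, modulus 7/11.
Branch term (-11/9)*sqrt(1 - λ/(-5/6)): its argument vanishes at λ = -5/6, a square-root branch point, modulus 5/6.
The radius of convergence is the smallest modulus among the singular points: 7/11.
The branch term is analytic at -7/11 and contributes nothing to the residue; only the rational part matters.
At the order-3 pole -7/11 set g(λ) = (λ - (-7/11))^3*(rational part) = 11*λ/2 + 13/37.
Order-3 pole: residue = g''(a)/2; g''(-7/11) = 0, so the residue is 0.
List the singular points by increasing real part (a conjugate pair: the negative imaginary part first).

Radius of convergence at 0: 7/11.
At -5/6: an algebraic (square-root) branch point.
At -7/11: a pole of order 3; residue 0.


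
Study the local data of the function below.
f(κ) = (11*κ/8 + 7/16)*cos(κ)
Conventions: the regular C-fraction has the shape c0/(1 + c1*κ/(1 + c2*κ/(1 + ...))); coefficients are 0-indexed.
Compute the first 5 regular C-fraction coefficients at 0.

Taylor coefficients (expand at 0): a_0 = 7/16, a_1 = 11/8, a_2 = -7/32, a_3 = -11/16, a_4 = 7/384.
c0 = a_0 = 7/16. Peel one level at a time: if S = 1 + c*κ/S' with S'(0) = 1, then c is the κ-coefficient of S and S' = c*κ/(S - 1).
S_1 = c0/f = 1 + (-22/7)*κ + (1017/98)*κ^2 + ...; c1 = -22/7.
S_2 = c1*κ/(S_1 - 1) = 1 + (1017/308)*κ + (1017/1936)*κ^2 + ...; c2 = 1017/308.
S_3 = c2*κ/(S_2 - 1) = 1 + (-7/44)*κ + (-245/12204)*κ^2 + ...; c3 = -7/44.
S_4 = c3*κ/(S_3 - 1) = 1 + (-385/3051)*κ + ...; c4 = -385/3051.

The regular C-fraction coefficients are [7/16, -22/7, 1017/308, -7/44, -385/3051].


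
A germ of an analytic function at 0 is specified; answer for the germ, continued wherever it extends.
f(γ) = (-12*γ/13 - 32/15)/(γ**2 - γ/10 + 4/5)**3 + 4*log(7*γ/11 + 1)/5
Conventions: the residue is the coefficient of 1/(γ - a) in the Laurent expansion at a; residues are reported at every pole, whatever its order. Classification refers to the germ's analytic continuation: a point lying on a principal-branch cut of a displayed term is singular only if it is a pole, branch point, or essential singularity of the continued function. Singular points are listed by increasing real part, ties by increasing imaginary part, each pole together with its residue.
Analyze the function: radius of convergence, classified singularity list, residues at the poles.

Radius of convergence at 0: (2/5)*sqrt(5).
At -11/7: a logarithmic branch point.
At (1/20) - ((1/20)*sqrt(319))*i: a pole of order 3; residue -((17000000/422002867)*sqrt(319))*i.
At (1/20) + ((1/20)*sqrt(319))*i: a pole of order 3; residue ((17000000/422002867)*sqrt(319))*i.

Denominator factor (γ**2 - γ/10 + 4/5)^3: discriminant -319/100, complex-conjugate roots (1/20) + ((1/20)*sqrt(319))*i and (1/20) - ((1/20)*sqrt(319))*i; poles of order 3, moduli (2/5)*sqrt(5) and (2/5)*sqrt(5).
Branch term (4/5)*log(1 - γ/(-11/7)): its argument vanishes at γ = -11/7, a logarithmic branch point, modulus 11/7.
The radius of convergence is the smallest modulus among the singular points: (2/5)*sqrt(5).
The branch term is analytic at (1/20) - ((1/20)*sqrt(319))*i and contributes nothing to the residue; only the rational part matters.
The factor γ**2 - γ/10 + 4/5 splits as (γ - a)(γ - a') with a = (1/20) - ((1/20)*sqrt(319))*i, a' = (1/20) + ((1/20)*sqrt(319))*i. At the order-3 pole a set g(γ) = (γ - a)^3*(rational part) = [-12*γ/13 - 32/15] / (γ - a')^3.
Order-3 pole: residue = g''(a)/2; g''((1/20) - ((1/20)*sqrt(319))*i) = -((34000000/422002867)*sqrt(319))*i, so the residue is -((17000000/422002867)*sqrt(319))*i.
The branch term is analytic at (1/20) + ((1/20)*sqrt(319))*i and contributes nothing to the residue; only the rational part matters.
The factor γ**2 - γ/10 + 4/5 splits as (γ - a)(γ - a') with a = (1/20) + ((1/20)*sqrt(319))*i, a' = (1/20) - ((1/20)*sqrt(319))*i. At the order-3 pole a set g(γ) = (γ - a)^3*(rational part) = [-12*γ/13 - 32/15] / (γ - a')^3.
Order-3 pole: residue = g''(a)/2; g''((1/20) + ((1/20)*sqrt(319))*i) = ((34000000/422002867)*sqrt(319))*i, so the residue is ((17000000/422002867)*sqrt(319))*i.
List the singular points by increasing real part (a conjugate pair: the negative imaginary part first).


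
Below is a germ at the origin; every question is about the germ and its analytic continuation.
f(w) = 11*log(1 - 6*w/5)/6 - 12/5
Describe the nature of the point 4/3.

The point is a regular point.

There is no denominator, hence no pole anywhere.
Branch term log(1 - w/(5/6)): argument at 4/3 is -3/5, nonzero, so 4/3 is not its branch point (a point on a principal cut is still regular for the continued germ).
So the germ continues analytically to 4/3.


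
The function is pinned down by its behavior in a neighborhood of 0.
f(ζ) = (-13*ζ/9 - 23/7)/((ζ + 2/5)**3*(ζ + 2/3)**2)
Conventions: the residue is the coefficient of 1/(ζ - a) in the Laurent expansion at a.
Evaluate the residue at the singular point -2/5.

The residue is -2605875/1792.

At the order-3 pole -2/5 set g(ζ) = (ζ - (-2/5))^3*f(ζ) = (-13*ζ/9 - 23/7)/(ζ + 2/3)**2.
Order-3 pole: residue = g''(a)/2; g''(-2/5) = -2605875/896, so the residue is -2605875/1792.
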